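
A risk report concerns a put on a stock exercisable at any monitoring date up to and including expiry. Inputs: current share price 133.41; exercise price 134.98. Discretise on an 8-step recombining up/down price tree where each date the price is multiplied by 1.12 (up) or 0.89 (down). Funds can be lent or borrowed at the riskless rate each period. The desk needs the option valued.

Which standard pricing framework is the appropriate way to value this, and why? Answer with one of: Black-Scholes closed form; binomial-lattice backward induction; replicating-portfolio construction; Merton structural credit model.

Key observation: early exercise of the strike-134.98 put must be checked at each of the 8 dates (spot 133.41), which forces a node-by-node comparison of intrinsic and continuation value backward from expiry.

framework: binomial-lattice backward induction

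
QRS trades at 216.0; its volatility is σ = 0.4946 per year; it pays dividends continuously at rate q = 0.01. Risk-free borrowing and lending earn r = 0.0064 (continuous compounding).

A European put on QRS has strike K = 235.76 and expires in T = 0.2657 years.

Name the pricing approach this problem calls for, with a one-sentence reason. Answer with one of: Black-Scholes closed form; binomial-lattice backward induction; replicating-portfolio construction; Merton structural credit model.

framework: Black-Scholes closed form

Key observation: a European-exercise option on QRS struck at 235.76 — a GBM underlying with constant parameters — admits an analytic price: the data contain no early exercise, no discrete tree, no debt structure.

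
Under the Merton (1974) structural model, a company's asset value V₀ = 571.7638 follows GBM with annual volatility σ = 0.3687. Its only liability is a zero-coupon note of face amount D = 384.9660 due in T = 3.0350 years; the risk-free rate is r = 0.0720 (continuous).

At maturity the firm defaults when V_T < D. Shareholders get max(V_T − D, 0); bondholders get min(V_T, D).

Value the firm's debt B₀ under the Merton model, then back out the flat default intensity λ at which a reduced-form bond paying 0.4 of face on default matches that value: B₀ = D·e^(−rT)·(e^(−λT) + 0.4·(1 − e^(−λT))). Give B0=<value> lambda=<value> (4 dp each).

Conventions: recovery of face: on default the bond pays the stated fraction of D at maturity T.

B0=285.7182 lambda=0.0450

Equity is a call on the firm's assets struck at D = 384.9660:
d₁ = [ln(V₀/D) + (r + σ²/2)T] / (σ√T)
   = [ln(571.7638/384.9660) + (0.0720 + 0.5·0.3687²)·3.0350] / (0.3687·√3.0350)
   = [0.395571 + 0.424808] / 0.642322 = 1.277210
d₂ = d₁ − σ√T = 1.277210 − 0.642322 = 0.634888
N(d₁) = 0.899236,  N(d₂) = 0.737249,  e^(−rT) = 0.803707
E₀ = V₀·N(d₁) − D·e^(−rT)·N(d₂)
   = 571.7638·0.899236 − 384.9660·0.803707·0.737249 = 286.045570
B₀ = V₀ − E₀ = 571.7638 − 286.045570 = 285.718230
e^(−λT) = (B₀·e^(rT)/D − 0.4)/(1 − 0.4) = (285.7182·1.244234/384.9660 − 0.4)/0.6 = 0.87243146
λ = −ln(0.87243146)/3.0350 = 0.044966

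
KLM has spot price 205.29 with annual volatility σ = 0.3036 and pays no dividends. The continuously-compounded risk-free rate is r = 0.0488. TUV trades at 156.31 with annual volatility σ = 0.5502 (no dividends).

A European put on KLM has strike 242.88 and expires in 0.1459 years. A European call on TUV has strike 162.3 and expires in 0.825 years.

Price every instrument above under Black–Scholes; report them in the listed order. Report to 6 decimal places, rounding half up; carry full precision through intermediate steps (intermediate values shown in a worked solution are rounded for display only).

price(KLM put K=242.88) = 36.835954
price(TUV call K=162.3) = 31.008844

[KLM put K=242.88]
σ√T = 0.3036·√0.1459 = 0.115966
d₁ = (ln(S/K) + (r+σ²/2)T) / (σ√T) = (ln(205.29/242.88) + (0.0488+0.3036²/2)·0.1459) / 0.115966 = (-0.168144 + 0.013844) / 0.115966 = -1.330566
d₂ = d₁ − σ√T = -1.330566 − 0.115966 = -1.446531
e^{−rT} = 0.992905
N(−d₁) = 0.908334,  N(−d₂) = 0.925986
price = K·e^{−rT}·N(−d₂) − S·N(−d₁) = 223.307848 − 186.471894 = 36.835954
[TUV call K=162.3]
σ√T = 0.5502·√0.825 = 0.499744
d₁ = (ln(S/K) + (r+σ²/2)T) / (σ√T) = (ln(156.31/162.3) + (0.0488+0.5502²/2)·0.825) / 0.499744 = (-0.037605 + 0.165132) / 0.499744 = 0.255184
d₂ = d₁ − σ√T = 0.255184 − 0.499744 = -0.244560
e^{−rT} = 0.960540
N(d₁) = 0.600710,  N(d₂) = 0.403399
price = S·N(d₁) − K·e^{−rT}·N(d₂) = 93.896914 − 62.888070 = 31.008844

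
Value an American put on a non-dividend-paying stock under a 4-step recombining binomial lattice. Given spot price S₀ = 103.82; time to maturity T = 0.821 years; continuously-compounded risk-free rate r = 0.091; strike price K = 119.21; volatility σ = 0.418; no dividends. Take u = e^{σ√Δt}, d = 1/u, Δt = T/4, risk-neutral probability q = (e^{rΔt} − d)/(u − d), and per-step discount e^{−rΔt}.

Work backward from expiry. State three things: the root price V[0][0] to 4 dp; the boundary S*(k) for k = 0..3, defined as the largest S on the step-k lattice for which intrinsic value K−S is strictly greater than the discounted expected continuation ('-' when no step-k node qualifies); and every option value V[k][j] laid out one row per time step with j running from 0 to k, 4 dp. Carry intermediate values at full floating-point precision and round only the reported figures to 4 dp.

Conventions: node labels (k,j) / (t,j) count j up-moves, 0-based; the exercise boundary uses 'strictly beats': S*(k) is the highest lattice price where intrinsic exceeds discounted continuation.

params: Δt=0.20525 u=1.20849 d=0.82748 q=0.50228 e^(-rΔt)=0.98150
t_4 payoffs: 70.5349 48.1224 15.3900 0.0000 0.0000
t_3: node(3,0) S=58.8234 payoff=60.3866 vs cont=58.1807 → 60.3866 [stop]  node(3,1) S=85.9088 payoff=33.3012 vs cont=31.0953 → 33.3012 [stop]  node(3,2) S=125.4656 payoff=0.0000 vs cont=7.5182 → 7.5182 [wait]  node(3,3) S=183.2364 payoff=0.0000 vs cont=0.0000 → 0.0000 [wait]  ⇒ S*(3)=85.9088
t_2: node(2,0) S=71.0876 payoff=48.1224 vs cont=45.9165 → 48.1224 [stop]  node(2,1) S=103.8200 payoff=15.3900 vs cont=19.9744 → 19.9744 [wait]  node(2,2) S=151.6241 payoff=0.0000 vs cont=3.6727 → 3.6727 [wait]  ⇒ S*(2)=71.0876
t_1: node(1,0) S=85.9088 payoff=33.3012 vs cont=33.3554 → 33.3554 [wait]  node(1,1) S=125.4656 payoff=0.0000 vs cont=11.5683 → 11.5683 [wait]  ⇒ S*(1)=-
t_0: node(0,0) S=103.8200 payoff=15.3900 vs cont=21.9974 → 21.9974 [wait]  ⇒ S*(0)=-

price = 21.9974
boundary = - - 71.0876 85.9088
tree:
21.9974
33.3554 11.5683
48.1224 19.9744 3.6727
60.3866 33.3012 7.5182 0.0000
70.5349 48.1224 15.3900 0.0000 0.0000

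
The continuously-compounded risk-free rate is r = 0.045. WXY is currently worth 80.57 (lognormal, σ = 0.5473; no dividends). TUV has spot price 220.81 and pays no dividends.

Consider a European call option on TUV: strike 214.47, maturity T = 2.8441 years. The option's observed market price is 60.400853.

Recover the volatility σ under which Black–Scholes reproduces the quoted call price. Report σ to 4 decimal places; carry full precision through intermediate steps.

At σ = 0.3122 the Black–Scholes value reproduces the quote:
σ√T = 0.3122·√2.8441 = 0.526508
d₁ = (ln(S/K) + (r+σ²/2)T) / (σ√T) = (ln(220.81/214.47) + (0.045+0.3122²/2)·2.8441) / 0.526508 = (0.029133 + 0.266590) / 0.526508 = 0.561668
d₂ = d₁ − σ√T = 0.561668 − 0.526508 = 0.035159
e^{−rT} = 0.879867
N(d₁) = 0.712829,  N(d₂) = 0.514024
V = S·N(d₁) − K·e^{−rT}·N(d₂) = 157.399725 − 96.998872 = 60.400853 (the quoted price), and the Black–Scholes price is strictly increasing in σ, so σ is unique

sigma = 0.3122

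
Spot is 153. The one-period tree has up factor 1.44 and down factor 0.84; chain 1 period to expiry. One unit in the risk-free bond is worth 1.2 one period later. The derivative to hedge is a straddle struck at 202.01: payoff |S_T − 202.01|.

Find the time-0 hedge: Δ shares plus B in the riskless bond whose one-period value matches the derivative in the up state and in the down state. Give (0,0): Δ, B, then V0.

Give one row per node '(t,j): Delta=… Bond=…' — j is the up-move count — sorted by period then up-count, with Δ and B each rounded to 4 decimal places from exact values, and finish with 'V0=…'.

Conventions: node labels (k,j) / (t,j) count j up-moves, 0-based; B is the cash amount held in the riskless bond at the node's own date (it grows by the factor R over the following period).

(0,0): Delta=-0.6011 Bond=125.6183
V0=33.6517

Arbitrage-free pricing uses the up-move probability p* = (R−d)/(u−d) = 0.6000, discounting each step at R = 1.2.
Expiry values: V(1,0)=73.4900, V(1,1)=18.3100
Node (0,0) S=153.0000: V=(p*·18.3100+(1−p*)·73.4900)/1.2=33.6517; Δ=(18.3100−73.4900)/(220.3200−128.5200)=-0.6011; B=V−Δ·S=125.6183
Sanity check at the root: Δ(0,0)·S0 + B(0,0) reproduces V0 = 33.6517.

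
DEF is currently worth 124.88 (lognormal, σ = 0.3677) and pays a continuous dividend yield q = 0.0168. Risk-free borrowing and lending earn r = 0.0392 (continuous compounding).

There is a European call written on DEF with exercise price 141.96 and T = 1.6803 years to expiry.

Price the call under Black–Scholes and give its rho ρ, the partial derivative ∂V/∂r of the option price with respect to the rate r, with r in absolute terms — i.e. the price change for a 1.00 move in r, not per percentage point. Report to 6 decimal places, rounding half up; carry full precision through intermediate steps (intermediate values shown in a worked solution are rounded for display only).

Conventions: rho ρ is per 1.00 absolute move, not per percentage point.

price = 18.621257
ρ = 74.640312

σ√T = 0.3677·√1.6803 = 0.476636
d₁ = (ln(S/K) + (r−q+σ²/2)T) / (σ√T) = (ln(124.88/141.96) + (0.0392−0.0168+0.3677²/2)·1.6803) / 0.476636 = (-0.128192 + 0.151230) / 0.476636 = 0.048334
d₂ = d₁ − σ√T = 0.048334 − 0.476636 = -0.428302
e^{−rT} = 0.936255
e^{−qT} = 0.972166
N(d₁) = 0.519275,  N(d₂) = 0.334216
Call price V = S·e^{−qT}·N(d₁) − K·e^{−rT}·N(d₂) = 63.042082 − 44.420825 = 18.621257
ρ = K·T·e^{−rT}·N(d₂) = 74.640312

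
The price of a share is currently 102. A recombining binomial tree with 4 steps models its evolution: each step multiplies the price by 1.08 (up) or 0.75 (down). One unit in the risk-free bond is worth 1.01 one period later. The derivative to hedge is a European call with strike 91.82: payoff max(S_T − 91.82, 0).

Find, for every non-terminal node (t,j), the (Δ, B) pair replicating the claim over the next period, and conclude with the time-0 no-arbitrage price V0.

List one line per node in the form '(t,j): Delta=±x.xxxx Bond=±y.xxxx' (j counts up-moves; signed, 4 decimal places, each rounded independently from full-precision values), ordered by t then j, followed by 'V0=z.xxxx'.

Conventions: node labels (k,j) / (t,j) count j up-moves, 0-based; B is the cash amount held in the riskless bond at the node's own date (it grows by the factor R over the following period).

(0,0): Delta=0.6498 Bond=-47.0787
(1,0): Delta=0.1096 Bond=-6.2276
(1,1): Delta=0.7508 Bond=-58.6746
(2,0): Delta=0.0000 Bond=0.0000
(2,1): Delta=0.1301 Bond=-7.9833
(2,2): Delta=0.8668 Bond=-73.0669
(3,0): Delta=0.0000 Bond=0.0000
(3,1): Delta=0.0000 Bond=0.0000
(3,2): Delta=0.1545 Bond=-10.2340
(3,3): Delta=1.0000 Bond=-90.9109
V0=19.1991

The replicating-portfolio and risk-neutral prices coincide; use p* = (1.01−0.75)/(1.08−0.75) = 0.7879 for the latter.
Expiry values: V(4,0)=0.0000, V(4,1)=0.0000, V(4,2)=0.0000, V(4,3)=4.5480, V(4,4)=46.9499
Node (3,0) S=43.0312: V=(p*·0.0000+(1−p*)·0.0000)/1.01=0.0000; Δ=(0.0000−0.0000)/(46.4738−32.2734)=0.0000; B=V−Δ·S=0.0000
Node (3,1) S=61.9650: V=(p*·0.0000+(1−p*)·0.0000)/1.01=0.0000; Δ=(0.0000−0.0000)/(66.9222−46.4738)=0.0000; B=V−Δ·S=0.0000
Node (3,2) S=89.2296: V=(p*·4.5480+(1−p*)·0.0000)/1.01=3.5478; Δ=(4.5480−0.0000)/(96.3680−66.9222)=0.1545; B=V−Δ·S=-10.2340
Node (3,3) S=128.4906: V=(p*·46.9499+(1−p*)·4.5480)/1.01=37.5797; Δ=(46.9499−4.5480)/(138.7699−96.3680)=1.0000; B=V−Δ·S=-90.9109
Node (2,0) S=57.3750: V=(p*·0.0000+(1−p*)·0.0000)/1.01=0.0000; Δ=(0.0000−0.0000)/(61.9650−43.0312)=0.0000; B=V−Δ·S=0.0000
Node (2,1) S=82.6200: V=(p*·3.5478+(1−p*)·0.0000)/1.01=2.7675; Δ=(3.5478−0.0000)/(89.2296−61.9650)=0.1301; B=V−Δ·S=-7.9833
Node (2,2) S=118.9728: V=(p*·37.5797+(1−p*)·3.5478)/1.01=30.0602; Δ=(37.5797−3.5478)/(128.4906−89.2296)=0.8668; B=V−Δ·S=-73.0669
Node (1,0) S=76.5000: V=(p*·2.7675+(1−p*)·0.0000)/1.01=2.1589; Δ=(2.7675−0.0000)/(82.6200−57.3750)=0.1096; B=V−Δ·S=-6.2276
Node (1,1) S=110.1600: V=(p*·30.0602+(1−p*)·2.7675)/1.01=24.0306; Δ=(30.0602−2.7675)/(118.9728−82.6200)=0.7508; B=V−Δ·S=-58.6746
Node (0,0) S=102.0000: V=(p*·24.0306+(1−p*)·2.1589)/1.01=19.1991; Δ=(24.0306−2.1589)/(110.1600−76.5000)=0.6498; B=V−Δ·S=-47.0787
As a check, the time-0 holding Δ(0,0)·S0 + B(0,0) comes to 19.1991 — exactly V0.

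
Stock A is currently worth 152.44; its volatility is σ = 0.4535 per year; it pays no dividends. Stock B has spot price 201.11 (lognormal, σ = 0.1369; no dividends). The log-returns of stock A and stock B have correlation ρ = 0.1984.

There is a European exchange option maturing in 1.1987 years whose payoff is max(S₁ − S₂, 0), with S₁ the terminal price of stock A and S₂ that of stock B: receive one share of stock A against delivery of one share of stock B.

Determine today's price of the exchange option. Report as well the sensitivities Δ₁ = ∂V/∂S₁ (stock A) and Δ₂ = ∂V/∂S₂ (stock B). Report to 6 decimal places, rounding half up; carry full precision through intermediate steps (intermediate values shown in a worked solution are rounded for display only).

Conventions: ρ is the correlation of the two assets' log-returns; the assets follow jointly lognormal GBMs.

σ_eff = √(σ₁² + σ₂² − 2ρσ₁σ₂) = √(0.4535² + 0.1369² − 2·0.1984·0.4535·0.1369) = 0.446955
d₁ = (ln(S₁/S₂) + (q₂ − q₁ + σ_eff²/2)T) / (σ_eff√T) = (ln(152.44/201.11) + (0.0 − 0.0 + 0.099884)·1.1987) / 0.489350 = -0.321548
d₂ = d₁ − σ_eff√T = -0.321548 − 0.489350 = -0.810898
N(d₁) = 0.373897,  N(d₂) = 0.208712
V = S₁·e^{−q₁T}·N(d₁) − S₂·e^{−q₂T}·N(d₂) = 56.996932 − 41.974110 = 15.022822
Key observation: r never enters — measured in units of stock B, the claim is a call on S₁/S₂ struck at 1, so only the dividend yields and σ_eff matter.
Δ₁ = e^{−q₁T}·N(d₁) = 0.373897;  Δ₂ = −e^{−q₂T}·N(d₂) = -0.208712

exchange price = 15.022822
Δ1 = 0.373897
Δ2 = -0.208712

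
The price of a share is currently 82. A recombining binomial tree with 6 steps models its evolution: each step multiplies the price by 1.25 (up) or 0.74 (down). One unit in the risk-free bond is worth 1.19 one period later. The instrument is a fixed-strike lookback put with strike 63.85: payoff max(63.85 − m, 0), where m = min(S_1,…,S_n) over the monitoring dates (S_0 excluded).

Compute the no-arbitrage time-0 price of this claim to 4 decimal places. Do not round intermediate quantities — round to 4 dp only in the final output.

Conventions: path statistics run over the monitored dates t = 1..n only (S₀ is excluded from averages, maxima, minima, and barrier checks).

With p* = (R−d)/(u−d) = 0.8824, sum probability × payoff across the paths and divide by R^6.
Enumerate all 2^6 = 64 price paths (U = up ×1.25, D = down ×0.74); each path with k up-moves has probability p*^k·(1−p*)^(6−k).
DDDDDD: m=13.4649, payoff=50.3851, prob=0.000003
UDDDDD: m=22.7448, payoff=41.1052, prob=0.000020
DUDDDD: m=22.7448, payoff=41.1052, prob=0.000020
UUDDDD: m=38.4203, payoff=25.4297, prob=0.000149
DDUDDD: m=22.7448, payoff=41.1052, prob=0.000020
UDUDDD: m=38.4203, payoff=25.4297, prob=0.000149
DUUDDD: m=38.4203, payoff=25.4297, prob=0.000149
UUUDDD: m=64.8992, payoff=0.0000, prob=0.001119
DDDUDD: m=22.7448, payoff=41.1052, prob=0.000020
UDDUDD: m=38.4203, payoff=25.4297, prob=0.000149
DUDUDD: m=38.4203, payoff=25.4297, prob=0.000149
UUDUDD: m=64.8992, payoff=0.0000, prob=0.001119
DDUUDD: m=38.4203, payoff=25.4297, prob=0.000149
UDUUDD: m=64.8992, payoff=0.0000, prob=0.001119
DUUUDD: m=60.6800, payoff=3.1700, prob=0.001119
UUUUDD: m=102.5000, payoff=0.0000, prob=0.008389
DDDDUD: m=22.7448, payoff=41.1052, prob=0.000020
UDDDUD: m=38.4203, payoff=25.4297, prob=0.000149
DUDDUD: m=38.4203, payoff=25.4297, prob=0.000149
UUDDUD: m=64.8992, payoff=0.0000, prob=0.001119
DDUDUD: m=38.4203, payoff=25.4297, prob=0.000149
UDUDUD: m=64.8992, payoff=0.0000, prob=0.001119
DUUDUD: m=60.6800, payoff=3.1700, prob=0.001119
UUUDUD: m=102.5000, payoff=0.0000, prob=0.008389
DDDUUD: m=33.2284, payoff=30.6216, prob=0.000149
UDDUUD: m=56.1290, payoff=7.7210, prob=0.001119
DUDUUD: m=56.1290, payoff=7.7210, prob=0.001119
UUDUUD: m=94.8125, payoff=0.0000, prob=0.008389
DDUUUD: m=44.9032, payoff=18.9468, prob=0.001119
UDUUUD: m=75.8500, payoff=0.0000, prob=0.008389
DUUUUD: m=60.6800, payoff=3.1700, prob=0.008389
UUUUUD: m=102.5000, payoff=0.0000, prob=0.062921
DDDDDU: m=18.1959, payoff=45.6541, prob=0.000020
UDDDDU: m=30.7362, payoff=33.1138, prob=0.000149
DUDDDU: m=30.7362, payoff=33.1138, prob=0.000149
UUDDDU: m=51.9193, payoff=11.9307, prob=0.001119
DDUDDU: m=30.7362, payoff=33.1138, prob=0.000149
UDUDDU: m=51.9193, payoff=11.9307, prob=0.001119
DUUDDU: m=51.9193, payoff=11.9307, prob=0.001119
UUUDDU: m=87.7016, payoff=0.0000, prob=0.008389
DDDUDU: m=30.7362, payoff=33.1138, prob=0.000149
UDDUDU: m=51.9193, payoff=11.9307, prob=0.001119
DUDUDU: m=51.9193, payoff=11.9307, prob=0.001119
UUDUDU: m=87.7016, payoff=0.0000, prob=0.008389
DDUUDU: m=44.9032, payoff=18.9468, prob=0.001119
UDUUDU: m=75.8500, payoff=0.0000, prob=0.008389
DUUUDU: m=60.6800, payoff=3.1700, prob=0.008389
UUUUDU: m=102.5000, payoff=0.0000, prob=0.062921
DDDDUU: m=24.5890, payoff=39.2610, prob=0.000149
UDDDUU: m=41.5355, payoff=22.3145, prob=0.001119
DUDDUU: m=41.5355, payoff=22.3145, prob=0.001119
UUDDUU: m=70.1612, payoff=0.0000, prob=0.008389
DDUDUU: m=41.5355, payoff=22.3145, prob=0.001119
UDUDUU: m=70.1612, payoff=0.0000, prob=0.008389
DUUDUU: m=60.6800, payoff=3.1700, prob=0.008389
UUUDUU: m=102.5000, payoff=0.0000, prob=0.062921
DDDUUU: m=33.2284, payoff=30.6216, prob=0.001119
UDDUUU: m=56.1290, payoff=7.7210, prob=0.008389
DUDUUU: m=56.1290, payoff=7.7210, prob=0.008389
UUDUUU: m=94.8125, payoff=0.0000, prob=0.062921
DDUUUU: m=44.9032, payoff=18.9468, prob=0.008389
UDUUUU: m=75.8500, payoff=0.0000, prob=0.062921
DUUUUU: m=60.6800, payoff=3.1700, prob=0.062921
UUUUUU: m=102.5000, payoff=0.0000, prob=0.471904
Price = Σ prob·payoff / R^6 = 0.879799 / 2.839761 = 0.3098

price = 0.3098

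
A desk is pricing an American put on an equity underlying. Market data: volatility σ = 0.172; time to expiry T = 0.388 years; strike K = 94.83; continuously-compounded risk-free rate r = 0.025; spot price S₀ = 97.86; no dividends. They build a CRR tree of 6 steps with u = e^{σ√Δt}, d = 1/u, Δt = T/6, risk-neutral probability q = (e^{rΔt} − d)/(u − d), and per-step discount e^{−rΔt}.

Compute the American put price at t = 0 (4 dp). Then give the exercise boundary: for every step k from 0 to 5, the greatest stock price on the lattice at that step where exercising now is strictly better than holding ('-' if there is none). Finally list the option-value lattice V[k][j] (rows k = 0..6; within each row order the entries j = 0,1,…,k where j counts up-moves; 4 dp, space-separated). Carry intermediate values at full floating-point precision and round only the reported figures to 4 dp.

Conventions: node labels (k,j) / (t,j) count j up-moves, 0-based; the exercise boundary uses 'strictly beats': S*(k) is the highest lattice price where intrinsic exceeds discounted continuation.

price = 2.5822
boundary = - - - - 82.1529 85.8259
tree:
2.5822
4.0793 1.1380
6.2321 2.0035 0.3019
9.1282 3.4422 0.6140 0.0000
12.6771 5.7141 1.2489 0.0000 0.0000
16.1929 9.0041 2.5403 0.0000 0.0000 0.0000
19.5583 12.6771 5.1668 0.0000 0.0000 0.0000 0.0000

Δt=0.06467, u=1.04471, d=0.95720, q=0.50756, disc=e^(-rΔt)=0.99838
k=6 terminal: V=max(K-S,0) → 19.5583 12.6771 5.1668 0.0000 0.0000 0.0000 0.0000
k=5: j=0 S=78.6371 intr=16.1929 cont=16.0398 V=16.1929[EX]; j=1 S=85.8259 intr=9.0041 cont=8.8509 V=9.0041[EX]; j=2 S=93.6720 intr=1.1580 cont=2.5403 V=2.5403[hold]; j=3 S=102.2353 intr=0.0000 cont=0.0000 V=0.0000[hold]; j=4 S=111.5815 intr=0.0000 cont=0.0000 V=0.0000[hold]; j=5 S=121.7820 intr=0.0000 cont=0.0000 V=0.0000[hold]  S*(5)=85.8259
k=4: j=0 S=82.1529 intr=12.6771 cont=12.5239 V=12.6771[EX]; j=1 S=89.6632 intr=5.1668 cont=5.7141 V=5.7141[hold]; j=2 S=97.8600 intr=0.0000 cont=1.2489 V=1.2489[hold]; j=3 S=106.8062 intr=0.0000 cont=0.0000 V=0.0000[hold]; j=4 S=116.5702 intr=0.0000 cont=0.0000 V=0.0000[hold]  S*(4)=82.1529
k=3: j=0 S=85.8259 intr=9.0041 cont=9.1282 V=9.1282[hold]; j=1 S=93.6720 intr=1.1580 cont=3.4422 V=3.4422[hold]; j=2 S=102.2353 intr=0.0000 cont=0.6140 V=0.6140[hold]; j=3 S=111.5815 intr=0.0000 cont=0.0000 V=0.0000[hold]  S*(3)=-
k=2: j=0 S=89.6632 intr=5.1668 cont=6.2321 V=6.2321[hold]; j=1 S=97.8600 intr=0.0000 cont=2.0035 V=2.0035[hold]; j=2 S=106.8062 intr=0.0000 cont=0.3019 V=0.3019[hold]  S*(2)=-
k=1: j=0 S=93.6720 intr=1.1580 cont=4.0793 V=4.0793[hold]; j=1 S=102.2353 intr=0.0000 cont=1.1380 V=1.1380[hold]  S*(1)=-
k=0: j=0 S=97.8600 intr=0.0000 cont=2.5822 V=2.5822[hold]  S*(0)=-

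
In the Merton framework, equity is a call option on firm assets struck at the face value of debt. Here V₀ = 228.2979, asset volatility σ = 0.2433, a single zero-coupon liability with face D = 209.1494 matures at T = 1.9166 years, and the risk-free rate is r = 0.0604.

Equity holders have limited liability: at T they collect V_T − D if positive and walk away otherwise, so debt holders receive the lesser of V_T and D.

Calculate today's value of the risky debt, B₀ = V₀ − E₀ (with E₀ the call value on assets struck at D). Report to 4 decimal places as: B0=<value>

B0=174.7304

With assets at 228.2979 and a single debt payment of 209.1494 at 1.9166 years:
d₁ = [ln(V₀/D) + (r + σ²/2)T] / (σ√T)
   = [ln(228.2979/209.1494) + (0.0604 + 0.5·0.2433²)·1.9166] / (0.2433·√1.9166)
   = [0.087603 + 0.172489] / 0.336828 = 0.772180
d₂ = d₁ − σ√T = 0.772180 − 0.336828 = 0.435352
N(d₁) = 0.779996,  N(d₂) = 0.668347,  e^(−rT) = 0.890687
E₀ = V₀·N(d₁) − D·e^(−rT)·N(d₂)
   = 228.2979·0.779996 − 209.1494·0.890687·0.668347 = 53.567469
B₀ = V₀ − E₀ = 228.2979 − 53.567469 = 174.730431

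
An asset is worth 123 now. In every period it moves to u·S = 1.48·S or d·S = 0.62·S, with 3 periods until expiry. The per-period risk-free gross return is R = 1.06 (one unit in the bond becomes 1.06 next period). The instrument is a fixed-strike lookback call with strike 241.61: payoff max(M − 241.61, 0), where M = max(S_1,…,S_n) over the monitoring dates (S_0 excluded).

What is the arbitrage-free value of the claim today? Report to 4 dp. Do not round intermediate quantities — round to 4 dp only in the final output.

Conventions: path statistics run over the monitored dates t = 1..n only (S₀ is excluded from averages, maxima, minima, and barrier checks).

price = 20.6536

Set p* = 0.5116 (from d < R < u); the path-dependent value is the discounted p*-expectation over all price paths.
Enumerate all 2^3 = 8 price paths (U = up ×1.48, D = down ×0.62); each path with k up-moves has probability p*^k·(1−p*)^(3−k).
DDD: M=76.2600, payoff=0.0000, prob=0.116480
UDD: M=182.0400, payoff=0.0000, prob=0.122027
DUD: M=112.8648, payoff=0.0000, prob=0.122027
UUD: M=269.4192, payoff=27.8092, prob=0.127838
DDU: M=76.2600, payoff=0.0000, prob=0.122027
UDU: M=182.0400, payoff=0.0000, prob=0.127838
DUU: M=167.0399, payoff=0.0000, prob=0.127838
UUU: M=398.7404, payoff=157.1304, prob=0.133925
Price = Σ prob·payoff / R^3 = 24.598807 / 1.191016 = 20.6536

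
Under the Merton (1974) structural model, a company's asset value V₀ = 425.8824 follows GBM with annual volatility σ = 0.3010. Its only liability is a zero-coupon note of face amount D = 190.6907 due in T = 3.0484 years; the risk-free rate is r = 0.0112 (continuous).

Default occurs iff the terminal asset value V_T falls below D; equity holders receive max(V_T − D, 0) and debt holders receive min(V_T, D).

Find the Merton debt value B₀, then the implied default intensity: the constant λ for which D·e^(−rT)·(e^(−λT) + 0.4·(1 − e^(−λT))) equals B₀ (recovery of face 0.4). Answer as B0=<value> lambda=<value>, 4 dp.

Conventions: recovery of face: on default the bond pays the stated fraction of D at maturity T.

Apply the equity-as-call identities (strike 190.6907, horizon 3.0484 years):
d₁ = [ln(V₀/D) + (r + σ²/2)T] / (σ√T)
   = [ln(425.8824/190.6907) + (0.0112 + 0.5·0.3010²)·3.0484] / (0.3010·√3.0484)
   = [0.803511 + 0.172236] / 0.525536 = 1.856669
d₂ = d₁ − σ√T = 1.856669 − 0.525536 = 1.331133
N(d₁) = 0.968321,  N(d₂) = 0.908427,  e^(−rT) = 0.966434
E₀ = V₀·N(d₁) − D·e^(−rT)·N(d₂)
   = 425.8824·0.968321 − 190.6907·0.966434·0.908427 = 244.976725
B₀ = V₀ − E₀ = 425.8824 − 244.976725 = 180.905675
e^(−λT) = (B₀·e^(rT)/D − 0.4)/(1 − 0.4) = (180.9057·1.034732/190.6907 − 0.4)/0.6 = 0.96939325
λ = −ln(0.96939325)/3.0484 = 0.010197

B0=180.9057 lambda=0.0102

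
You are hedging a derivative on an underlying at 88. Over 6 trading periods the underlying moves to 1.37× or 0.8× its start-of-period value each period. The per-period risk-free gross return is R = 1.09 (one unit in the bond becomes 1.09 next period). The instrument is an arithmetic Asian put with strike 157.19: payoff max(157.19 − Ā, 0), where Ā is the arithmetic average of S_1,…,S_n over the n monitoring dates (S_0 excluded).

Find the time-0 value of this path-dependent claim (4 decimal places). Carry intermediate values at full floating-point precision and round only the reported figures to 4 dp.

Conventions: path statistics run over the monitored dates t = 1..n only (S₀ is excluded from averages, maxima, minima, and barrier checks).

price = 28.0728

Set p* = 0.5088 (from d < R < u); the path-dependent value is the discounted p*-expectation over all price paths.
Enumerate all 2^6 = 64 price paths (U = up ×1.37, D = down ×0.8); each path with k up-moves has probability p*^k·(1−p*)^(6−k).
DDDDDD: Ā=43.2876, payoff=113.9024, prob=0.014051
UDDDDD: Ā=74.1299, payoff=83.0601, prob=0.014553
DUDDDD: Ā=65.7699, payoff=91.4201, prob=0.014553
UUDDDD: Ā=112.6310, payoff=44.5590, prob=0.015072
DDUDDD: Ā=59.0819, payoff=98.1081, prob=0.014553
UDUDDD: Ā=101.1778, payoff=56.0122, prob=0.015072
DUUDDD: Ā=92.8178, payoff=64.3722, prob=0.015072
UUUDDD: Ā=158.9505, payoff=0.0000, prob=0.015611
DDDUDD: Ā=53.7315, payoff=103.4585, prob=0.014553
UDDUDD: Ā=92.0152, payoff=65.1748, prob=0.015072
DUDUDD: Ā=83.6552, payoff=73.5348, prob=0.015072
UUDUDD: Ā=143.2596, payoff=13.9304, prob=0.015611
DDUUDD: Ā=76.9672, payoff=80.2228, prob=0.015072
UDUUDD: Ā=131.8064, payoff=25.3836, prob=0.015611
DUUUDD: Ā=123.4464, payoff=33.7436, prob=0.015611
UUUUDD: Ā=211.4020, payoff=0.0000, prob=0.016168
DDDDUD: Ā=49.4512, payoff=107.7388, prob=0.014553
UDDDUD: Ā=84.6852, payoff=72.5048, prob=0.015072
DUDDUD: Ā=76.3252, payoff=80.8648, prob=0.015072
UUDDUD: Ā=130.7069, payoff=26.4831, prob=0.015611
DDUDUD: Ā=69.6372, payoff=87.5528, prob=0.015072
UDUDUD: Ā=119.2537, payoff=37.9363, prob=0.015611
DUUDUD: Ā=110.8937, payoff=46.2963, prob=0.015611
UUUDUD: Ā=189.9055, payoff=0.0000, prob=0.016168
DDDUUD: Ā=64.2868, payoff=92.9032, prob=0.015072
UDDUUD: Ā=110.0911, payoff=47.0989, prob=0.015611
DUDUUD: Ā=101.7311, payoff=55.4589, prob=0.015611
UUDUUD: Ā=174.2146, payoff=0.0000, prob=0.016168
DDUUUD: Ā=95.0431, payoff=62.1469, prob=0.015611
UDUUUD: Ā=162.7614, payoff=0.0000, prob=0.016168
DUUUUD: Ā=154.4014, payoff=2.7886, prob=0.016168
UUUUUD: Ā=264.4124, payoff=0.0000, prob=0.016746
DDDDDU: Ā=46.0270, payoff=111.1630, prob=0.014553
UDDDDU: Ā=78.8212, payoff=78.3688, prob=0.015072
DUDDDU: Ā=70.4612, payoff=86.7288, prob=0.015072
UUDDDU: Ā=120.6647, payoff=36.5253, prob=0.015611
DDUDDU: Ā=63.7732, payoff=93.4168, prob=0.015072
UDUDDU: Ā=109.2115, payoff=47.9785, prob=0.015611
DUUDDU: Ā=100.8515, payoff=56.3385, prob=0.015611
UUUDDU: Ā=172.7083, payoff=0.0000, prob=0.016168
DDDUDU: Ā=58.4228, payoff=98.7672, prob=0.015072
UDDUDU: Ā=100.0490, payoff=57.1410, prob=0.015611
DUDUDU: Ā=91.6890, payoff=65.5010, prob=0.015611
UUDUDU: Ā=157.0174, payoff=0.1726, prob=0.016168
DDUUDU: Ā=85.0010, payoff=72.1890, prob=0.015611
UDUUDU: Ā=145.5642, payoff=11.6258, prob=0.016168
DUUUDU: Ā=137.2042, payoff=19.9858, prob=0.016168
UUUUDU: Ā=234.9622, payoff=0.0000, prob=0.016746
DDDDUU: Ā=54.1424, payoff=103.0476, prob=0.015072
UDDDUU: Ā=92.7189, payoff=64.4711, prob=0.015611
DUDDUU: Ā=84.3589, payoff=72.8311, prob=0.015611
UUDDUU: Ā=144.4647, payoff=12.7253, prob=0.016168
DDUDUU: Ā=77.6709, payoff=79.5191, prob=0.015611
UDUDUU: Ā=133.0115, payoff=24.1785, prob=0.016168
DUUDUU: Ā=124.6515, payoff=32.5385, prob=0.016168
UUUDUU: Ā=213.4657, payoff=0.0000, prob=0.016746
DDDUUU: Ā=72.3205, payoff=84.8695, prob=0.015611
UDDUUU: Ā=123.8489, payoff=33.3411, prob=0.016168
DUDUUU: Ā=115.4889, payoff=41.7011, prob=0.016168
UUDUUU: Ā=197.7748, payoff=0.0000, prob=0.016746
DDUUUU: Ā=108.8009, payoff=48.3891, prob=0.016168
UDUUUU: Ā=186.3216, payoff=0.0000, prob=0.016746
DUUUUU: Ā=177.9616, payoff=0.0000, prob=0.016746
UUUUUU: Ā=304.7592, payoff=0.0000, prob=0.017344
Price = Σ prob·payoff / R^6 = 47.080971 / 1.677100 = 28.0728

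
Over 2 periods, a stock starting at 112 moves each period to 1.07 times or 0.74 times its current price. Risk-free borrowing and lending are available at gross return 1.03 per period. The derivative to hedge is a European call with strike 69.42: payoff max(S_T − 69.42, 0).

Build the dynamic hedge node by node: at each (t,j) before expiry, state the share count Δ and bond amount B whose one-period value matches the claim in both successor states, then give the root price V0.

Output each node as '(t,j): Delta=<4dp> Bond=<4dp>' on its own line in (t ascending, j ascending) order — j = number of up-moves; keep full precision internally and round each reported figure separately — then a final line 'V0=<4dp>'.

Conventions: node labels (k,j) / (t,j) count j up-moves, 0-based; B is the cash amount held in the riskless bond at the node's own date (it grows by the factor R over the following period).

(0,0): Delta=0.9742 Bond=-62.4384
(1,0): Delta=0.7043 Bond=-41.9346
(1,1): Delta=1.0000 Bond=-67.3981
V0=46.6770

No-arbitrage ⇒ martingale measure with p* = (R−d)/(u−d) = 0.8788.
Expiry values: V(2,0)=0.0000, V(2,1)=19.2616, V(2,2)=58.8088
Node (1,0) S=82.8800: V=(p*·19.2616+(1−p*)·0.0000)/1.03=16.4338; Δ=(19.2616−0.0000)/(88.6816−61.3312)=0.7043; B=V−Δ·S=-41.9346
Node (1,1) S=119.8400: V=(p*·58.8088+(1−p*)·19.2616)/1.03=52.4419; Δ=(58.8088−19.2616)/(128.2288−88.6816)=1.0000; B=V−Δ·S=-67.3981
Node (0,0) S=112.0000: V=(p*·52.4419+(1−p*)·16.4338)/1.03=46.6770; Δ=(52.4419−16.4338)/(119.8400−82.8800)=0.9742; B=V−Δ·S=-62.4384
Verification: the root portfolio costs Δ(0,0)·S0 + B(0,0) = 46.6770, matching V0.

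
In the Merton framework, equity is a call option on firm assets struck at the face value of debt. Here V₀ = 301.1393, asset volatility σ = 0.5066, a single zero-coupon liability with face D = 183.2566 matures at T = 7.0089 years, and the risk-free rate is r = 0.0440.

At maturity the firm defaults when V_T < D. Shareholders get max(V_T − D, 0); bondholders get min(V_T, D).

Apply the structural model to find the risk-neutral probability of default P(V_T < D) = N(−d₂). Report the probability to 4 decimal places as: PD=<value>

Work the structural quantities from V₀ = 301.1393 against face 183.2566:
d₁ = [ln(V₀/D) + (r + σ²/2)T] / (σ√T)
   = [ln(301.1393/183.2566) + (0.0440 + 0.5·0.5066²)·7.0089] / (0.5066·√7.0089)
   = [0.496686 + 1.207786] / 1.341189 = 1.270866
d₂ = d₁ − σ√T = 1.270866 − 1.341189 = -0.070324
risk-neutral PD = N(−d₂) = N(0.070324) = 0.528032

PD=0.5280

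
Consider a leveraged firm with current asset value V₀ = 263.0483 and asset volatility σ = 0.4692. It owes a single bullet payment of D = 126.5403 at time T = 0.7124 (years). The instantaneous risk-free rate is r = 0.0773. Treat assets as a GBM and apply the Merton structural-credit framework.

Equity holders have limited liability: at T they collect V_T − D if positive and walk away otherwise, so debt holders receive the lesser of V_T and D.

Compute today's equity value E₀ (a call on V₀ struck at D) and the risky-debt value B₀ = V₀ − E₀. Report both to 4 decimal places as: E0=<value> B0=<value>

E0=143.8967 B0=119.1516

Apply the equity-as-call identities (strike 126.5403, horizon 0.7124 years):
d₁ = [ln(V₀/D) + (r + σ²/2)T] / (σ√T)
   = [ln(263.0483/126.5403) + (0.0773 + 0.5·0.4692²)·0.7124] / (0.4692·√0.7124)
   = [0.731777 + 0.133485] / 0.396023 = 2.184881
d₂ = d₁ − σ√T = 2.184881 − 0.396023 = 1.788859
N(d₁) = 0.985551,  N(d₂) = 0.963181,  e^(−rT) = 0.946420
E₀ = V₀·N(d₁) − D·e^(−rT)·N(d₂)
   = 263.0483·0.985551 − 126.5403·0.946420·0.963181 = 143.896695
B₀ = V₀ − E₀ = 263.0483 − 143.896695 = 119.151605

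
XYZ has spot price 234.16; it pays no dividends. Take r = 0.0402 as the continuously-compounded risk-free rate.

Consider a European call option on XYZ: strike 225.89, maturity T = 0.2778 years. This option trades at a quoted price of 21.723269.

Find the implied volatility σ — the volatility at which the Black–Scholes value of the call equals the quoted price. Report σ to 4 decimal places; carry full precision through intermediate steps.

sigma = 0.3279

At σ = 0.3279 the Black–Scholes value reproduces the quote:
σ√T = 0.3279·√0.2778 = 0.172825
d₁ = (ln(S/K) + (r+σ²/2)T) / (σ√T) = (ln(234.16/225.89) + (0.0402+0.3279²/2)·0.2778) / 0.172825 = (0.035956 + 0.026102) / 0.172825 = 0.359081
d₂ = d₁ − σ√T = 0.359081 − 0.172825 = 0.186256
e^{−rT} = 0.988895
N(d₁) = 0.640233,  N(d₂) = 0.573878
V = S·N(d₁) − K·e^{−rT}·N(d₂) = 149.916922 − 128.193653 = 21.723269 (equal to the quote); since ∂V/∂σ > 0 for all σ, the implied volatility is unique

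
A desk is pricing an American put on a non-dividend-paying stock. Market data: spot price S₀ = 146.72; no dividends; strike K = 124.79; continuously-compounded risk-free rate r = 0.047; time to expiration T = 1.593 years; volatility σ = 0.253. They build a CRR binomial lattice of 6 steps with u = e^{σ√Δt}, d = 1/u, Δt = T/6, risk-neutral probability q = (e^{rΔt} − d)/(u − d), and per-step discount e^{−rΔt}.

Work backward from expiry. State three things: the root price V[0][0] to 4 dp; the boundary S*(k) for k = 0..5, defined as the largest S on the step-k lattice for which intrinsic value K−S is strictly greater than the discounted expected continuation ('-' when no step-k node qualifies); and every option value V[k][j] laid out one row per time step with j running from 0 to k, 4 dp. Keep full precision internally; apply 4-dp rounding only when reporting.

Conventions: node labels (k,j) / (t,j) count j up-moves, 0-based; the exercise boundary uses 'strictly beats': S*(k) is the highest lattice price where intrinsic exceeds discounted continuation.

Δt=0.26550  u=1.13924  d=0.87778  q=0.51548  discount=0.98760
step 6 (expiry): payoffs max(K−S,0) = 57.6788 37.6883 11.7433 0.0000 0.0000 0.0000 0.0000
step 5: (k=5,j=0): S=76.4558, K−S=48.3342, hold=46.7866 ⇒ V=48.3342 exercise | (k=5,j=1): S=99.2298, K−S=25.5602, hold=24.0127 ⇒ V=25.5602 exercise | (k=5,j=2): S=128.7875, K−S=0.0000, hold=5.6193 ⇒ V=5.6193 continue | (k=5,j=3): S=167.1495, K−S=0.0000, hold=0.0000 ⇒ V=0.0000 continue | (k=5,j=4): S=216.9384, K−S=0.0000, hold=0.0000 ⇒ V=0.0000 continue | (k=5,j=5): S=281.5581, K−S=0.0000, hold=0.0000 ⇒ V=0.0000 continue  boundary S*=99.2298
step 4: (k=4,j=0): S=87.1017, K−S=37.6883, hold=36.1408 ⇒ V=37.6883 exercise | (k=4,j=1): S=113.0467, K−S=11.7433, hold=15.0916 ⇒ V=15.0916 continue | (k=4,j=2): S=146.7200, K−S=0.0000, hold=2.6889 ⇒ V=2.6889 continue | (k=4,j=3): S=190.4236, K−S=0.0000, hold=0.0000 ⇒ V=0.0000 continue | (k=4,j=4): S=247.1452, K−S=0.0000, hold=0.0000 ⇒ V=0.0000 continue  boundary S*=87.1017
step 3: (k=3,j=0): S=99.2298, K−S=25.5602, hold=25.7172 ⇒ V=25.7172 continue | (k=3,j=1): S=128.7875, K−S=0.0000, hold=8.5904 ⇒ V=8.5904 continue | (k=3,j=2): S=167.1495, K−S=0.0000, hold=1.2867 ⇒ V=1.2867 continue | (k=3,j=3): S=216.9384, K−S=0.0000, hold=0.0000 ⇒ V=0.0000 continue  boundary S*=-
step 2: (k=2,j=0): S=113.0467, K−S=11.7433, hold=16.6792 ⇒ V=16.6792 continue | (k=2,j=1): S=146.7200, K−S=0.0000, hold=4.7656 ⇒ V=4.7656 continue | (k=2,j=2): S=190.4236, K−S=0.0000, hold=0.6157 ⇒ V=0.6157 continue  boundary S*=-
step 1: (k=1,j=0): S=128.7875, K−S=0.0000, hold=10.4073 ⇒ V=10.4073 continue | (k=1,j=1): S=167.1495, K−S=0.0000, hold=2.5938 ⇒ V=2.5938 continue  boundary S*=-
step 0: (k=0,j=0): S=146.7200, K−S=0.0000, hold=6.3005 ⇒ V=6.3005 continue  boundary S*=-

price = 6.3005
boundary = - - - - 87.1017 99.2298
tree:
6.3005
10.4073 2.5938
16.6792 4.7656 0.6157
25.7172 8.5904 1.2867 0.0000
37.6883 15.0916 2.6889 0.0000 0.0000
48.3342 25.5602 5.6193 0.0000 0.0000 0.0000
57.6788 37.6883 11.7433 0.0000 0.0000 0.0000 0.0000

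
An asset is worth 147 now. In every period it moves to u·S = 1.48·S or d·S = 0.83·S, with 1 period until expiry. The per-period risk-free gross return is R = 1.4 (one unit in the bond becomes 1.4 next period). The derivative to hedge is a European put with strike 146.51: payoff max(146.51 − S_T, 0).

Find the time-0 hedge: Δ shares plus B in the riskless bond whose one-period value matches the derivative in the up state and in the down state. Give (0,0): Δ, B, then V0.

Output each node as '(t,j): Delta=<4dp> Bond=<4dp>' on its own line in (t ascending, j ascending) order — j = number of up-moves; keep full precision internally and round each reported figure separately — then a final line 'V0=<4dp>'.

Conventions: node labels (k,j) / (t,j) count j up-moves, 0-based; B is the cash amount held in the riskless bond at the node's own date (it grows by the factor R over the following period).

(0,0): Delta=-0.2564 Bond=39.8462
V0=2.1538

Arbitrage-free pricing uses the up-move probability p* = (R−d)/(u−d) = 0.8769, discounting each step at R = 1.4.
Terminal payoffs: V(1,0)=24.5000, V(1,1)=0.0000
(0,0): S=147.0000. Δ = (V_up−V_dn)/(S_up−S_dn) = (0.0000−24.5000)/(217.5600−122.0100) = -0.2564. V = [p*·0.0000 + (1−p*)·24.5000]/1.4 = 2.1538. B = V − Δ·S = 39.8462.
Sanity check at the root: Δ(0,0)·S0 + B(0,0) reproduces V0 = 2.1538.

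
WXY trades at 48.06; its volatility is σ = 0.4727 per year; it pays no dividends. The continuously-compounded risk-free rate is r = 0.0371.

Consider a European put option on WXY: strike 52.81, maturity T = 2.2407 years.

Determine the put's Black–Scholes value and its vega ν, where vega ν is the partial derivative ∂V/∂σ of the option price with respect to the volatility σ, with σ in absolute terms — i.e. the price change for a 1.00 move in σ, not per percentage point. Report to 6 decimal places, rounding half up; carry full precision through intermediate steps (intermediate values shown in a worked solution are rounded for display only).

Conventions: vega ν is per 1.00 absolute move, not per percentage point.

price = 13.633422
ν = 27.106087

σ√T = 0.4727·√2.2407 = 0.707583
d₁ = (ln(S/K) + (r+σ²/2)T) / (σ√T) = (ln(48.06/52.81) + (0.0371+0.4727²/2)·2.2407) / 0.707583 = (-0.094250 + 0.333467) / 0.707583 = 0.338076
d₂ = d₁ − σ√T = 0.338076 − 0.707583 = -0.369508
e^{−rT} = 0.920232
N(−d₁) = 0.367653,  N(−d₂) = 0.644125
Put price V = K·e^{−rT}·N(−d₂) − S·N(−d₁) = 31.302831 − 17.669409 = 13.633422
φ(d₁) = (1/√(2π))·e^{−d₁²/2} = 0.376783
ν = S·φ(d₁)·√T = 27.106087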